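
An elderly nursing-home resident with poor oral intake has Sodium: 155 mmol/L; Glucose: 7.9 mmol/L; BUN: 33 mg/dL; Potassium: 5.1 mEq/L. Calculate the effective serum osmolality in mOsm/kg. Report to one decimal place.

Effective osmolality excludes urea (freely permeant across cell membranes):
2·Na + glucose
= 2·155 + 7.9
= 310 + 7.9
= 317.9 mOsm/kg

317.9 mOsm/kg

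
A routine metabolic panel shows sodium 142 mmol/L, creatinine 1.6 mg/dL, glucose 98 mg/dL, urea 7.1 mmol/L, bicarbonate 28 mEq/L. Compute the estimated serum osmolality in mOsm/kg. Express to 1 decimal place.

Calculated osmolality = 2·Na + glucose/18 + urea
= 2·142 + 98/18 + 7.1
= 284 + 5.44 + 7.10
= 296.54 mOsm/kg

296.5 mOsm/kg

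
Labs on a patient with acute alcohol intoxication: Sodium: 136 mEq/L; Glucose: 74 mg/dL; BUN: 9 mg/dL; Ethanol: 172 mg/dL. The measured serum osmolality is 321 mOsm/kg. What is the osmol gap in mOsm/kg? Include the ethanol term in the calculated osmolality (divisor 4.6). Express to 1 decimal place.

4.3 mOsm/kg

Calculated osmolality = 2·Na + glucose/18 + BUN/2.8 + ethanol/4.6
= 2·136 + 74/18 + 9/2.8 + 172/4.6
= 272 + 4.11 + 3.21 + 37.39
= 316.71 mOsm/kg ≈ 316.7 mOsm/kg
Osmolar gap = measured − calculated = 321 − 316.7 = 4.3 mOsm/kg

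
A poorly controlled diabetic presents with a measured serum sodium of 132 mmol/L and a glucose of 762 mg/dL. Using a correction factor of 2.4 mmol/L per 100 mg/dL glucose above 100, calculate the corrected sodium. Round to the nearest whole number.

148 mmol/L

Corrected Na = measured Na + 2.4 · (glucose − 100)/100
= 132 + 2.4 · (762 − 100)/100
= 132 + 15.9
= 147.9 mmol/L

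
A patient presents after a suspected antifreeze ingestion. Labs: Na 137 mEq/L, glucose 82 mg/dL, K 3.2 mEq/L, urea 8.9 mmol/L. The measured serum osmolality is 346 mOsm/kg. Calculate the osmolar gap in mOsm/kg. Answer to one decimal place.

Calculated osmolality = 2·Na + glucose/18 + urea
= 2·137 + 82/18 + 8.9
= 274 + 4.56 + 8.90
= 287.46 mOsm/kg ≈ 287.5 mOsm/kg
Osmolar gap = measured − calculated = 346 − 287.5 = 58.5 mOsm/kg

58.5 mOsm/kg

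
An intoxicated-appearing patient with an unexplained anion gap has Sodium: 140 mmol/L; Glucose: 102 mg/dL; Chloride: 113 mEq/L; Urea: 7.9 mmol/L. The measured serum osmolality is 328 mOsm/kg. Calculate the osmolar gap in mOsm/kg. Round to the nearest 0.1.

34.4 mOsm/kg

Calculated osmolality = 2·Na + glucose/18 + urea
= 2·140 + 102/18 + 7.9
= 280 + 5.67 + 7.90
= 293.57 mOsm/kg ≈ 293.6 mOsm/kg
Osmolar gap = measured − calculated = 328 − 293.6 = 34.4 mOsm/kg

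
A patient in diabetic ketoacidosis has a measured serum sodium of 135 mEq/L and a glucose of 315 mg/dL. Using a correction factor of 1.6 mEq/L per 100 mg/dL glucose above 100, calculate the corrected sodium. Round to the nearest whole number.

138 mEq/L

Corrected Na = measured Na + 1.6 · (glucose − 100)/100
= 135 + 1.6 · (315 − 100)/100
= 135 + 3.4
= 138.4 mEq/L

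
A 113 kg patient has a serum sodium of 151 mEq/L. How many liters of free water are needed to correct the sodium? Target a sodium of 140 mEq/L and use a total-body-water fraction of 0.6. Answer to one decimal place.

5.3 L

TBW = 0.6 · 113 = 67.8 L
Free water deficit = TBW · (Na/140 − 1)
= 67.8 · (151/140 − 1)
= 67.8 · 0.0786
= 5.33 L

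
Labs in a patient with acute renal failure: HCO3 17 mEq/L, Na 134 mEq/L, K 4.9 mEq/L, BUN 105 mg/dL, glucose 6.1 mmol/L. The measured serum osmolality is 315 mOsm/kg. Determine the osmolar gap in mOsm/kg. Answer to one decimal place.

Calculated osmolality = 2·Na + glucose + BUN/2.8
= 2·134 + 6.1 + 105/2.8
= 268 + 6.10 + 37.50
= 311.6 mOsm/kg ≈ 311.6 mOsm/kg
Osmolar gap = measured − calculated = 315 − 311.6 = 3.4 mOsm/kg

3.4 mOsm/kg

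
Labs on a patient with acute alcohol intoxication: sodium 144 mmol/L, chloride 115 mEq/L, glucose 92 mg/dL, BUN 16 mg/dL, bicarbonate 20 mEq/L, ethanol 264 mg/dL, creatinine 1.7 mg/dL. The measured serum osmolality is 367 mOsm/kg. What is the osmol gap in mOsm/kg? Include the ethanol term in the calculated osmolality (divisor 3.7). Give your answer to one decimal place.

Calculated osmolality = 2·Na + glucose/18 + BUN/2.8 + ethanol/3.7
= 2·144 + 92/18 + 16/2.8 + 264/3.7
= 288 + 5.11 + 5.71 + 71.35
= 370.17 mOsm/kg ≈ 370.2 mOsm/kg
Osmolar gap = measured − calculated = 367 − 370.2 = -3.2 mOsm/kg

-3.2 mOsm/kg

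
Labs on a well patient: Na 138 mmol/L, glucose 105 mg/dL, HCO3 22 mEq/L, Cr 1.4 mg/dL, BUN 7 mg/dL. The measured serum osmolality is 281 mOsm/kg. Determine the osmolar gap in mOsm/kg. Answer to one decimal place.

Calculated osmolality = 2·Na + glucose/18 + BUN/2.8
= 2·138 + 105/18 + 7/2.8
= 276 + 5.83 + 2.50
= 284.33 mOsm/kg ≈ 284.3 mOsm/kg
Osmolar gap = measured − calculated = 281 − 284.3 = -3.3 mOsm/kg

-3.3 mOsm/kg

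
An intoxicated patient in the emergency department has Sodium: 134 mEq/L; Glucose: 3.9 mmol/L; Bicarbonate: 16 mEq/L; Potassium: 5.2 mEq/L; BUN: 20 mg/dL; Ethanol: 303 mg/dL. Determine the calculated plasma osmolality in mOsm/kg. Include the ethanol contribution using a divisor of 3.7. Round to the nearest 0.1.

Calculated osmolality = 2·Na + glucose + BUN/2.8 + ethanol/3.7
= 2·134 + 3.9 + 20/2.8 + 303/3.7
= 268 + 3.90 + 7.14 + 81.89
= 360.93 mOsm/kg

360.9 mOsm/kg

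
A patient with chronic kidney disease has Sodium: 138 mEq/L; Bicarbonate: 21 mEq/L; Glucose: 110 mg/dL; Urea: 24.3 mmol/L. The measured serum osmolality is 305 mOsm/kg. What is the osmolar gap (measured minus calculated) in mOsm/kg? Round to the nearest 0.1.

-1.4 mOsm/kg

Calculated osmolality = 2·Na + glucose/18 + urea
= 2·138 + 110/18 + 24.3
= 276 + 6.11 + 24.30
= 306.41 mOsm/kg ≈ 306.4 mOsm/kg
Osmolar gap = measured − calculated = 305 − 306.4 = -1.4 mOsm/kg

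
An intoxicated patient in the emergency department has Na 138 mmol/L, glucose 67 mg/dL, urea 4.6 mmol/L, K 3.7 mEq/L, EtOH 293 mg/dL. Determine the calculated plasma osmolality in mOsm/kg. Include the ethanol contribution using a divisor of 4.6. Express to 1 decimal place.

348.0 mOsm/kg

Calculated osmolality = 2·Na + glucose/18 + urea + ethanol/4.6
= 2·138 + 67/18 + 4.6 + 293/4.6
= 276 + 3.72 + 4.60 + 63.70
= 348.02 mOsm/kg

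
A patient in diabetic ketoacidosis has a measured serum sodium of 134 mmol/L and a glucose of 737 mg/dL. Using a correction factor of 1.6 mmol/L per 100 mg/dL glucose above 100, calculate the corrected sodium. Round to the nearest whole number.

144 mmol/L

Corrected Na = measured Na + 1.6 · (glucose − 100)/100
= 134 + 1.6 · (737 − 100)/100
= 134 + 10.2
= 144.2 mmol/L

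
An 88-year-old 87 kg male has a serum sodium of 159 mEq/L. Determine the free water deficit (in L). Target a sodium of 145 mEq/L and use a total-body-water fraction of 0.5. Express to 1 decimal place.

4.2 L

TBW = 0.5 · 87 = 43.5 L
Free water deficit = TBW · (Na/145 − 1)
= 43.5 · (159/145 − 1)
= 43.5 · 0.0966
= 4.2 L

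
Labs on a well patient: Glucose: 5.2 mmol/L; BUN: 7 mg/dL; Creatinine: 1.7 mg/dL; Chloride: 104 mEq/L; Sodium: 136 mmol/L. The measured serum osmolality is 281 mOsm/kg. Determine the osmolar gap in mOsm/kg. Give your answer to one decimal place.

1.3 mOsm/kg

Calculated osmolality = 2·Na + glucose + BUN/2.8
= 2·136 + 5.2 + 7/2.8
= 272 + 5.20 + 2.50
= 279.7 mOsm/kg ≈ 279.7 mOsm/kg
Osmolar gap = measured − calculated = 281 − 279.7 = 1.3 mOsm/kg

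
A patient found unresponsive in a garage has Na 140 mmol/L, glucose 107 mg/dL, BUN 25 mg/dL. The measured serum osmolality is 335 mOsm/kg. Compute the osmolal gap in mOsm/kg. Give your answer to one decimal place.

Calculated osmolality = 2·Na + glucose/18 + BUN/2.8
= 2·140 + 107/18 + 25/2.8
= 280 + 5.94 + 8.93
= 294.87 mOsm/kg ≈ 294.9 mOsm/kg
Osmolar gap = measured − calculated = 335 − 294.9 = 40.1 mOsm/kg

40.1 mOsm/kg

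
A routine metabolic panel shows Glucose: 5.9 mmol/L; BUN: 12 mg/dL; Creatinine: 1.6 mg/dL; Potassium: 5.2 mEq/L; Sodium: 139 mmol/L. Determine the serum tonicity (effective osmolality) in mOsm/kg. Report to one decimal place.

283.9 mOsm/kg

Effective osmolality excludes urea (freely permeant across cell membranes):
2·Na + glucose
= 2·139 + 5.9
= 278 + 5.9
= 283.9 mOsm/kg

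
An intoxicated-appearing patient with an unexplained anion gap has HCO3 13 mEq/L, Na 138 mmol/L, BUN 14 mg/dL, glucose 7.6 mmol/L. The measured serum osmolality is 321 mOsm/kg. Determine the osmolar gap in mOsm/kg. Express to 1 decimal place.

Calculated osmolality = 2·Na + glucose + BUN/2.8
= 2·138 + 7.6 + 14/2.8
= 276 + 7.60 + 5
= 288.6 mOsm/kg ≈ 288.6 mOsm/kg
Osmolar gap = measured − calculated = 321 − 288.6 = 32.4 mOsm/kg

32.4 mOsm/kg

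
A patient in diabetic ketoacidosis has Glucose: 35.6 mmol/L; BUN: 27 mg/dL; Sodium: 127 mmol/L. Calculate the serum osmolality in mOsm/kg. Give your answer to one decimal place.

299.2 mOsm/kg

Calculated osmolality = 2·Na + glucose + BUN/2.8
= 2·127 + 35.6 + 27/2.8
= 254 + 35.60 + 9.64
= 299.24 mOsm/kg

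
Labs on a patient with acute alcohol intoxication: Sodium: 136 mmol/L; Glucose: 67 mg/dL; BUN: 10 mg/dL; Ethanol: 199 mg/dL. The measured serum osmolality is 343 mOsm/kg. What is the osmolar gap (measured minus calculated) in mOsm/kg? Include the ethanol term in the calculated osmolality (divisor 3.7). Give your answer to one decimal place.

Calculated osmolality = 2·Na + glucose/18 + BUN/2.8 + ethanol/3.7
= 2·136 + 67/18 + 10/2.8 + 199/3.7
= 272 + 3.72 + 3.57 + 53.78
= 333.07 mOsm/kg ≈ 333.1 mOsm/kg
Osmolar gap = measured − calculated = 343 − 333.1 = 9.9 mOsm/kg

9.9 mOsm/kg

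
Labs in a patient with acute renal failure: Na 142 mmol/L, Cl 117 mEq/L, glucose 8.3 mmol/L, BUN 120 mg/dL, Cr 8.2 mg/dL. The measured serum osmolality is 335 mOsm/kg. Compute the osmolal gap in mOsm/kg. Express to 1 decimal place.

-0.2 mOsm/kg

Calculated osmolality = 2·Na + glucose + BUN/2.8
= 2·142 + 8.3 + 120/2.8
= 284 + 8.30 + 42.86
= 335.16 mOsm/kg ≈ 335.2 mOsm/kg
Osmolar gap = measured − calculated = 335 − 335.2 = -0.2 mOsm/kg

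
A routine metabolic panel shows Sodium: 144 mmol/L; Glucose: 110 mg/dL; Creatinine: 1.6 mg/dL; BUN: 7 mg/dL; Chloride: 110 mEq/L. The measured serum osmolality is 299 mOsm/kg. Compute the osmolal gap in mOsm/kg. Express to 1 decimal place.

2.4 mOsm/kg

Calculated osmolality = 2·Na + glucose/18 + BUN/2.8
= 2·144 + 110/18 + 7/2.8
= 288 + 6.11 + 2.50
= 296.61 mOsm/kg ≈ 296.6 mOsm/kg
Osmolar gap = measured − calculated = 299 − 296.6 = 2.4 mOsm/kg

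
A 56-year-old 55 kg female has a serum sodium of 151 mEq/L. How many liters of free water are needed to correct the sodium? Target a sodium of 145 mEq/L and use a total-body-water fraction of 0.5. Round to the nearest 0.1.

1.1 L

TBW = 0.5 · 55 = 27.5 L
Free water deficit = TBW · (Na/145 − 1)
= 27.5 · (151/145 − 1)
= 27.5 · 0.0414
= 1.14 L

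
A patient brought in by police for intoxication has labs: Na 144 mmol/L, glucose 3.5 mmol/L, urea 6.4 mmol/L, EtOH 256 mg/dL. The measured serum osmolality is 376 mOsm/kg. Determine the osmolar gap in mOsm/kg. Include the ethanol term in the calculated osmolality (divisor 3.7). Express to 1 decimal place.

Calculated osmolality = 2·Na + glucose + urea + ethanol/3.7
= 2·144 + 3.5 + 6.4 + 256/3.7
= 288 + 3.50 + 6.40 + 69.19
= 367.09 mOsm/kg ≈ 367.1 mOsm/kg
Osmolar gap = measured − calculated = 376 − 367.1 = 8.9 mOsm/kg

8.9 mOsm/kg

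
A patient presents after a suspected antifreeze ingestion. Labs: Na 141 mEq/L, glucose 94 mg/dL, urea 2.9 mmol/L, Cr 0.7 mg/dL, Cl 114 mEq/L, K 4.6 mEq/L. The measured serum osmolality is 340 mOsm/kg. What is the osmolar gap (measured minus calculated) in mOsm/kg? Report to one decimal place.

49.9 mOsm/kg

Calculated osmolality = 2·Na + glucose/18 + urea
= 2·141 + 94/18 + 2.9
= 282 + 5.22 + 2.90
= 290.12 mOsm/kg ≈ 290.1 mOsm/kg
Osmolar gap = measured − calculated = 340 − 290.1 = 49.9 mOsm/kg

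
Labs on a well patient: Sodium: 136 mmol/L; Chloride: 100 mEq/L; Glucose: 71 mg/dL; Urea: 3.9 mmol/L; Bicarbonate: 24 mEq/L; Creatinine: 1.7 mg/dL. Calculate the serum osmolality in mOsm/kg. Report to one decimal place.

279.8 mOsm/kg

Calculated osmolality = 2·Na + glucose/18 + urea
= 2·136 + 71/18 + 3.9
= 272 + 3.94 + 3.90
= 279.84 mOsm/kg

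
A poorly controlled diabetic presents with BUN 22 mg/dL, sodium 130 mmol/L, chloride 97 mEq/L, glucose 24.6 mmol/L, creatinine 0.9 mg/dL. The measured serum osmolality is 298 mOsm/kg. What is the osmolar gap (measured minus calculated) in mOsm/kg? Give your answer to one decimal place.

Calculated osmolality = 2·Na + glucose + BUN/2.8
= 2·130 + 24.6 + 22/2.8
= 260 + 24.60 + 7.86
= 292.46 mOsm/kg ≈ 292.5 mOsm/kg
Osmolar gap = measured − calculated = 298 − 292.5 = 5.5 mOsm/kg

5.5 mOsm/kg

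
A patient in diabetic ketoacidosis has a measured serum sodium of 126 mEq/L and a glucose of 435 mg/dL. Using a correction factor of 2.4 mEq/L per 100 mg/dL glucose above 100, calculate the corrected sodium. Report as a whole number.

Corrected Na = measured Na + 2.4 · (glucose − 100)/100
= 126 + 2.4 · (435 − 100)/100
= 126 + 8
= 134 mEq/L

134 mEq/L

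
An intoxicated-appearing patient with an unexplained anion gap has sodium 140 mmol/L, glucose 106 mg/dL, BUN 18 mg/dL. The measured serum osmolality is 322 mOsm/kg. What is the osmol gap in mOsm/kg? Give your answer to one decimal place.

Calculated osmolality = 2·Na + glucose/18 + BUN/2.8
= 2·140 + 106/18 + 18/2.8
= 280 + 5.89 + 6.43
= 292.32 mOsm/kg ≈ 292.3 mOsm/kg
Osmolar gap = measured − calculated = 322 − 292.3 = 29.7 mOsm/kg

29.7 mOsm/kg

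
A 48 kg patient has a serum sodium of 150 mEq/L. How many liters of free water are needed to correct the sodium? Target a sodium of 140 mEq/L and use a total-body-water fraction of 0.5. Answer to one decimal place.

TBW = 0.5 · 48 = 24 L
Free water deficit = TBW · (Na/140 − 1)
= 24 · (150/140 − 1)
= 24 · 0.0714
= 1.71 L

1.7 L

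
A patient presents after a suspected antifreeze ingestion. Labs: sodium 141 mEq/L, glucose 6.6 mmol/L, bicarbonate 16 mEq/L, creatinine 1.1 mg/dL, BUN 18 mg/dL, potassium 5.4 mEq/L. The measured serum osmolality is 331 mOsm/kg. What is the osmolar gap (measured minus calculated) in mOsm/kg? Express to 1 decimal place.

Calculated osmolality = 2·Na + glucose + BUN/2.8
= 2·141 + 6.6 + 18/2.8
= 282 + 6.60 + 6.43
= 295.03 mOsm/kg ≈ 295.0 mOsm/kg
Osmolar gap = measured − calculated = 331 − 295.0 = 36.0 mOsm/kg

36.0 mOsm/kg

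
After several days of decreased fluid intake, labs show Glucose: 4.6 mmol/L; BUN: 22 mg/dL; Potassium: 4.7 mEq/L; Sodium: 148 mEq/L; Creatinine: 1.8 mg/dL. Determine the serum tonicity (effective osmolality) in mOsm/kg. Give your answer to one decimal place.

Effective osmolality excludes urea (freely permeant across cell membranes):
2·Na + glucose
= 2·148 + 4.6
= 296 + 4.6
= 300.6 mOsm/kg

300.6 mOsm/kg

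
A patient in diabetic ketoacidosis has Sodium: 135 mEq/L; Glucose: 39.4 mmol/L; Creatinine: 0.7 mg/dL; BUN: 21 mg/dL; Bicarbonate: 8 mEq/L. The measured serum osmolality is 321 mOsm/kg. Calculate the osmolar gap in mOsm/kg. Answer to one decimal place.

Calculated osmolality = 2·Na + glucose + BUN/2.8
= 2·135 + 39.4 + 21/2.8
= 270 + 39.40 + 7.50
= 316.9 mOsm/kg ≈ 316.9 mOsm/kg
Osmolar gap = measured − calculated = 321 − 316.9 = 4.1 mOsm/kg

4.1 mOsm/kg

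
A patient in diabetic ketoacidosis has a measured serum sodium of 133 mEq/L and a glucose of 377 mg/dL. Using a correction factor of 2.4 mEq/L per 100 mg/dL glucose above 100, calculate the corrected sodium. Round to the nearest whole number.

140 mEq/L

Corrected Na = measured Na + 2.4 · (glucose − 100)/100
= 133 + 2.4 · (377 − 100)/100
= 133 + 6.6
= 139.6 mEq/L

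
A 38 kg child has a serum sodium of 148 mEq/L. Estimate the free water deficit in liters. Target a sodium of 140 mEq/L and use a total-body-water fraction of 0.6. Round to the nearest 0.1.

1.3 L

TBW = 0.6 · 38 = 22.8 L
Free water deficit = TBW · (Na/140 − 1)
= 22.8 · (148/140 − 1)
= 22.8 · 0.0571
= 1.3 L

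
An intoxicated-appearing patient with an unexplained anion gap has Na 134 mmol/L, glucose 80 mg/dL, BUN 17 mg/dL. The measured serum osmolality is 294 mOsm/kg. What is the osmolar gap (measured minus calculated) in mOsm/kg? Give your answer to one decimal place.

15.5 mOsm/kg

Calculated osmolality = 2·Na + glucose/18 + BUN/2.8
= 2·134 + 80/18 + 17/2.8
= 268 + 4.44 + 6.07
= 278.51 mOsm/kg ≈ 278.5 mOsm/kg
Osmolar gap = measured − calculated = 294 − 278.5 = 15.5 mOsm/kg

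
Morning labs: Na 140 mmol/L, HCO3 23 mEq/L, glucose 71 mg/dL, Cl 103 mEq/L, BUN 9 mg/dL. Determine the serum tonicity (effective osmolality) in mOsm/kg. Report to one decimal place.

Effective osmolality excludes urea (freely permeant across cell membranes):
2·Na + glucose/18
= 2·140 + 71/18
= 280 + 3.94
= 283.94 mOsm/kg

283.9 mOsm/kg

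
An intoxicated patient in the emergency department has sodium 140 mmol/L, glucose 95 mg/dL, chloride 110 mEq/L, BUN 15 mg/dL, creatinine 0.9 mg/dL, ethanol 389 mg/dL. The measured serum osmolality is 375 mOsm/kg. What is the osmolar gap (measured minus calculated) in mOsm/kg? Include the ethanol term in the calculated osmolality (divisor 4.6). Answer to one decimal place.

Calculated osmolality = 2·Na + glucose/18 + BUN/2.8 + ethanol/4.6
= 2·140 + 95/18 + 15/2.8 + 389/4.6
= 280 + 5.28 + 5.36 + 84.57
= 375.21 mOsm/kg ≈ 375.2 mOsm/kg
Osmolar gap = measured − calculated = 375 − 375.2 = -0.2 mOsm/kg

-0.2 mOsm/kg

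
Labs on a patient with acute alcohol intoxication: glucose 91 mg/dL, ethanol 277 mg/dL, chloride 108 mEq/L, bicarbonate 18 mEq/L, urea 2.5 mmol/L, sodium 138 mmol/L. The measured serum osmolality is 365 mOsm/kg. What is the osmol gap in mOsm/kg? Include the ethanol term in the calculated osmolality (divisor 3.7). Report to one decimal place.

6.6 mOsm/kg

Calculated osmolality = 2·Na + glucose/18 + urea + ethanol/3.7
= 2·138 + 91/18 + 2.5 + 277/3.7
= 276 + 5.06 + 2.50 + 74.86
= 358.42 mOsm/kg ≈ 358.4 mOsm/kg
Osmolar gap = measured − calculated = 365 − 358.4 = 6.6 mOsm/kg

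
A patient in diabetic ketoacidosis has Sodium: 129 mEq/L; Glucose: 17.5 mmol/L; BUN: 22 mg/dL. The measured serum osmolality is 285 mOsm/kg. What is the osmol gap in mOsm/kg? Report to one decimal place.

1.6 mOsm/kg

Calculated osmolality = 2·Na + glucose + BUN/2.8
= 2·129 + 17.5 + 22/2.8
= 258 + 17.50 + 7.86
= 283.36 mOsm/kg ≈ 283.4 mOsm/kg
Osmolar gap = measured − calculated = 285 − 283.4 = 1.6 mOsm/kg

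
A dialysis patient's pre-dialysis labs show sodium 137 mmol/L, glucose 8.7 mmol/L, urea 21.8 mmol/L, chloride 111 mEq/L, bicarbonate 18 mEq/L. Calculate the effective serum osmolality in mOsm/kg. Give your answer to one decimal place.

282.7 mOsm/kg

Effective osmolality excludes urea (freely permeant across cell membranes):
2·Na + glucose
= 2·137 + 8.7
= 274 + 8.7
= 282.7 mOsm/kg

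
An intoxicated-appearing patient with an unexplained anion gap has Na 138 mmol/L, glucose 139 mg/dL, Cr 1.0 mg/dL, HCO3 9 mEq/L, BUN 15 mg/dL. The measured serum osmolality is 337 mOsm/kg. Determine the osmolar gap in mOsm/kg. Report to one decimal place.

Calculated osmolality = 2·Na + glucose/18 + BUN/2.8
= 2·138 + 139/18 + 15/2.8
= 276 + 7.72 + 5.36
= 289.08 mOsm/kg ≈ 289.1 mOsm/kg
Osmolar gap = measured − calculated = 337 − 289.1 = 47.9 mOsm/kg

47.9 mOsm/kg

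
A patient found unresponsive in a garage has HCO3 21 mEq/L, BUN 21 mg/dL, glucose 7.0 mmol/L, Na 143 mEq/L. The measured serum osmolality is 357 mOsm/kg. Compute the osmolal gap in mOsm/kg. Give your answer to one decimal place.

56.5 mOsm/kg

Calculated osmolality = 2·Na + glucose + BUN/2.8
= 2·143 + 7 + 21/2.8
= 286 + 7 + 7.50
= 300.5 mOsm/kg ≈ 300.5 mOsm/kg
Osmolar gap = measured − calculated = 357 − 300.5 = 56.5 mOsm/kg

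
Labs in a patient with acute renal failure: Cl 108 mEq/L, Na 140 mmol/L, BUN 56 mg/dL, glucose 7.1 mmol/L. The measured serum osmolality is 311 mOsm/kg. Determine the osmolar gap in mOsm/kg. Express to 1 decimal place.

3.9 mOsm/kg

Calculated osmolality = 2·Na + glucose + BUN/2.8
= 2·140 + 7.1 + 56/2.8
= 280 + 7.10 + 20
= 307.1 mOsm/kg ≈ 307.1 mOsm/kg
Osmolar gap = measured − calculated = 311 − 307.1 = 3.9 mOsm/kg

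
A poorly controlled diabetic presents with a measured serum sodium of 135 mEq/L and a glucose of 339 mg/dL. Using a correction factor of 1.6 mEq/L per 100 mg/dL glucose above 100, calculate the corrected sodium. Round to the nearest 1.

Corrected Na = measured Na + 1.6 · (glucose − 100)/100
= 135 + 1.6 · (339 − 100)/100
= 135 + 3.8
= 138.8 mEq/L

139 mEq/L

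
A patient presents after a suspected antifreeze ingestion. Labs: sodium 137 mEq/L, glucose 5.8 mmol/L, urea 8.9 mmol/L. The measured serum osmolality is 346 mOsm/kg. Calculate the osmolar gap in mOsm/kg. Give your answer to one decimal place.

Calculated osmolality = 2·Na + glucose + urea
= 2·137 + 5.8 + 8.9
= 274 + 5.80 + 8.90
= 288.7 mOsm/kg ≈ 288.7 mOsm/kg
Osmolar gap = measured − calculated = 346 − 288.7 = 57.3 mOsm/kg

57.3 mOsm/kg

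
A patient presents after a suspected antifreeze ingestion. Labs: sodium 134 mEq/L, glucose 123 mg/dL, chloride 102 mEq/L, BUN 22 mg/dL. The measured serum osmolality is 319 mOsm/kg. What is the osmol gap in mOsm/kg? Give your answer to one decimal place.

36.3 mOsm/kg

Calculated osmolality = 2·Na + glucose/18 + BUN/2.8
= 2·134 + 123/18 + 22/2.8
= 268 + 6.83 + 7.86
= 282.69 mOsm/kg ≈ 282.7 mOsm/kg
Osmolar gap = measured − calculated = 319 − 282.7 = 36.3 mOsm/kg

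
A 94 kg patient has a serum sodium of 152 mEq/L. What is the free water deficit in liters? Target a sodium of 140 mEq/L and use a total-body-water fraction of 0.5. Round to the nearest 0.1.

TBW = 0.5 · 94 = 47 L
Free water deficit = TBW · (Na/140 − 1)
= 47 · (152/140 − 1)
= 47 · 0.0857
= 4.03 L

4.0 L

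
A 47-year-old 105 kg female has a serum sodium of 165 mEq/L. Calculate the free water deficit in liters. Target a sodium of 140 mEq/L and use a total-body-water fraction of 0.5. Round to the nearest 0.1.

9.4 L

TBW = 0.5 · 105 = 52.5 L
Free water deficit = TBW · (Na/140 − 1)
= 52.5 · (165/140 − 1)
= 52.5 · 0.1786
= 9.38 L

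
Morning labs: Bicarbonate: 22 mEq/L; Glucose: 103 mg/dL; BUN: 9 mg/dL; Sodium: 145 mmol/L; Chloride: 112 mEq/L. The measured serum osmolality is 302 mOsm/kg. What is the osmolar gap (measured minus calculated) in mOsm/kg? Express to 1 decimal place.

Calculated osmolality = 2·Na + glucose/18 + BUN/2.8
= 2·145 + 103/18 + 9/2.8
= 290 + 5.72 + 3.21
= 298.93 mOsm/kg ≈ 298.9 mOsm/kg
Osmolar gap = measured − calculated = 302 − 298.9 = 3.1 mOsm/kg

3.1 mOsm/kg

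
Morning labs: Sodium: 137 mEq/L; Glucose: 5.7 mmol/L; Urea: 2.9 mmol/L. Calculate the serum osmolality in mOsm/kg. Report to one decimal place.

282.6 mOsm/kg

Calculated osmolality = 2·Na + glucose + urea
= 2·137 + 5.7 + 2.9
= 274 + 5.70 + 2.90
= 282.6 mOsm/kg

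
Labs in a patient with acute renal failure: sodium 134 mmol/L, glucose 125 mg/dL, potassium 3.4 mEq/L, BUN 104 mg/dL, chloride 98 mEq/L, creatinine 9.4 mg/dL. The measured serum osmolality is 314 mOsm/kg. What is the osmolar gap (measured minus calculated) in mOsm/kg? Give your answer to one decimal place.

Calculated osmolality = 2·Na + glucose/18 + BUN/2.8
= 2·134 + 125/18 + 104/2.8
= 268 + 6.94 + 37.14
= 312.08 mOsm/kg ≈ 312.1 mOsm/kg
Osmolar gap = measured − calculated = 314 − 312.1 = 1.9 mOsm/kg

1.9 mOsm/kg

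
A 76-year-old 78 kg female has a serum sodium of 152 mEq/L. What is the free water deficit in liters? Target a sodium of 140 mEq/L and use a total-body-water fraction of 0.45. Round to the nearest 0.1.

3.0 L

TBW = 0.45 · 78 = 35.1 L
Free water deficit = TBW · (Na/140 − 1)
= 35.1 · (152/140 − 1)
= 35.1 · 0.0857
= 3.01 L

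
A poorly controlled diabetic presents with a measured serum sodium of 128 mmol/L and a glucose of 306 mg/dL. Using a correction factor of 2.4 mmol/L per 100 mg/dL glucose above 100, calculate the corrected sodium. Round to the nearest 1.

133 mmol/L

Corrected Na = measured Na + 2.4 · (glucose − 100)/100
= 128 + 2.4 · (306 − 100)/100
= 128 + 4.9
= 132.9 mmol/L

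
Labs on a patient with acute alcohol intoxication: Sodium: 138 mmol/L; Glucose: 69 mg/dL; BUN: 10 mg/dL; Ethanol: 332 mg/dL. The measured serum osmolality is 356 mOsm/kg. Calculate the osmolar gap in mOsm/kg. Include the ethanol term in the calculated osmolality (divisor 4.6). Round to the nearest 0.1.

Calculated osmolality = 2·Na + glucose/18 + BUN/2.8 + ethanol/4.6
= 2·138 + 69/18 + 10/2.8 + 332/4.6
= 276 + 3.83 + 3.57 + 72.17
= 355.57 mOsm/kg ≈ 355.6 mOsm/kg
Osmolar gap = measured − calculated = 356 − 355.6 = 0.4 mOsm/kg

0.4 mOsm/kg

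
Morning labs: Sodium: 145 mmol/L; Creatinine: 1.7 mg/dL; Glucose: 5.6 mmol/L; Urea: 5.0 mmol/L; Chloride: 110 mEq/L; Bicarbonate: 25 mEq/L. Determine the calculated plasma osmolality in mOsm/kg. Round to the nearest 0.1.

Calculated osmolality = 2·Na + glucose + urea
= 2·145 + 5.6 + 5
= 290 + 5.60 + 5
= 300.6 mOsm/kg

300.6 mOsm/kg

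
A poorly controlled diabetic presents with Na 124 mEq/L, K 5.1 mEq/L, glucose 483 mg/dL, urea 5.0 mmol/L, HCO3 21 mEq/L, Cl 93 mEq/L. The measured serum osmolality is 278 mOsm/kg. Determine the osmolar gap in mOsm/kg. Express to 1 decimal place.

Calculated osmolality = 2·Na + glucose/18 + urea
= 2·124 + 483/18 + 5
= 248 + 26.83 + 5
= 279.83 mOsm/kg ≈ 279.8 mOsm/kg
Osmolar gap = measured − calculated = 278 − 279.8 = -1.8 mOsm/kg

-1.8 mOsm/kg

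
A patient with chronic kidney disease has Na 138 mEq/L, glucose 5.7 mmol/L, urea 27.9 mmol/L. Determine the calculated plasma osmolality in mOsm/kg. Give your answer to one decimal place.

309.6 mOsm/kg

Calculated osmolality = 2·Na + glucose + urea
= 2·138 + 5.7 + 27.9
= 276 + 5.70 + 27.90
= 309.6 mOsm/kg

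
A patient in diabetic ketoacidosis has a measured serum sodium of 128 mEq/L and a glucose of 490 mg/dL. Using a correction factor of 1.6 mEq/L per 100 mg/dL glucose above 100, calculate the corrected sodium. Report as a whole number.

134 mEq/L

Corrected Na = measured Na + 1.6 · (glucose − 100)/100
= 128 + 1.6 · (490 − 100)/100
= 128 + 6.2
= 134.2 mEq/L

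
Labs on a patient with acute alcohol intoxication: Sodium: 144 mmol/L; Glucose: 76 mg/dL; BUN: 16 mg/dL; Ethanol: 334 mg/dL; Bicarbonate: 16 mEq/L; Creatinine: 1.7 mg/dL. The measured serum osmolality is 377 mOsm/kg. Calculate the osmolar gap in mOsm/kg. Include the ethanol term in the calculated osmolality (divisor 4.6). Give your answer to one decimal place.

6.5 mOsm/kg

Calculated osmolality = 2·Na + glucose/18 + BUN/2.8 + ethanol/4.6
= 2·144 + 76/18 + 16/2.8 + 334/4.6
= 288 + 4.22 + 5.71 + 72.61
= 370.54 mOsm/kg ≈ 370.5 mOsm/kg
Osmolar gap = measured − calculated = 377 − 370.5 = 6.5 mOsm/kg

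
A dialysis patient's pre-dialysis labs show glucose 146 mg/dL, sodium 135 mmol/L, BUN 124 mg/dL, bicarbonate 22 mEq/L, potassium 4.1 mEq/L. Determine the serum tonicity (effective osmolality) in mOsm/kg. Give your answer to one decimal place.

Effective osmolality excludes urea (freely permeant across cell membranes):
2·Na + glucose/18
= 2·135 + 146/18
= 270 + 8.11
= 278.11 mOsm/kg

278.1 mOsm/kg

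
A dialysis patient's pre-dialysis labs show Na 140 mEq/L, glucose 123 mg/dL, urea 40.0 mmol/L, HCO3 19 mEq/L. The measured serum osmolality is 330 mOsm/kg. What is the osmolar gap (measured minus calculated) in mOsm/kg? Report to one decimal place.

Calculated osmolality = 2·Na + glucose/18 + urea
= 2·140 + 123/18 + 40
= 280 + 6.83 + 40
= 326.83 mOsm/kg ≈ 326.8 mOsm/kg
Osmolar gap = measured − calculated = 330 − 326.8 = 3.2 mOsm/kg

3.2 mOsm/kg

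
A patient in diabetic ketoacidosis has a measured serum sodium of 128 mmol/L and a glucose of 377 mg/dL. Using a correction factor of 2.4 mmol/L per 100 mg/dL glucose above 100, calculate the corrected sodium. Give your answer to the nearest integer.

Corrected Na = measured Na + 2.4 · (glucose − 100)/100
= 128 + 2.4 · (377 − 100)/100
= 128 + 6.6
= 134.6 mmol/L

135 mmol/L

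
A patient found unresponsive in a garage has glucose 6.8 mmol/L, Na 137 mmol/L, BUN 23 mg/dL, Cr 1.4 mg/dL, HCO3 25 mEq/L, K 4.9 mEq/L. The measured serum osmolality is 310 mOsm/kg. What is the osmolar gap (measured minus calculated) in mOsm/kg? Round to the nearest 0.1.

21.0 mOsm/kg

Calculated osmolality = 2·Na + glucose + BUN/2.8
= 2·137 + 6.8 + 23/2.8
= 274 + 6.80 + 8.21
= 289.01 mOsm/kg ≈ 289.0 mOsm/kg
Osmolar gap = measured − calculated = 310 − 289.0 = 21.0 mOsm/kg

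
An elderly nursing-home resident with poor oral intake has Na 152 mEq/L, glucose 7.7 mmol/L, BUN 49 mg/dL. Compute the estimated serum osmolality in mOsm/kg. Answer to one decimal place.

329.2 mOsm/kg

Calculated osmolality = 2·Na + glucose + BUN/2.8
= 2·152 + 7.7 + 49/2.8
= 304 + 7.70 + 17.50
= 329.2 mOsm/kg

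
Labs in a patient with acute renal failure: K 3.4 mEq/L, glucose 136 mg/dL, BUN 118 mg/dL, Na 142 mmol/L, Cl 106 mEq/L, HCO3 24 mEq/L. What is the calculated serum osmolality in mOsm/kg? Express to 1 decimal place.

333.7 mOsm/kg

Calculated osmolality = 2·Na + glucose/18 + BUN/2.8
= 2·142 + 136/18 + 118/2.8
= 284 + 7.56 + 42.14
= 333.7 mOsm/kg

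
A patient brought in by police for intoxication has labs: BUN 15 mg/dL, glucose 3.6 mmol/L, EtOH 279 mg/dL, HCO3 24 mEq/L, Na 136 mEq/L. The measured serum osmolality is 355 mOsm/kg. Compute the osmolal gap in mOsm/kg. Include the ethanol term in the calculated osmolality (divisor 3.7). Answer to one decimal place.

Calculated osmolality = 2·Na + glucose + BUN/2.8 + ethanol/3.7
= 2·136 + 3.6 + 15/2.8 + 279/3.7
= 272 + 3.60 + 5.36 + 75.41
= 356.37 mOsm/kg ≈ 356.4 mOsm/kg
Osmolar gap = measured − calculated = 355 − 356.4 = -1.4 mOsm/kg

-1.4 mOsm/kg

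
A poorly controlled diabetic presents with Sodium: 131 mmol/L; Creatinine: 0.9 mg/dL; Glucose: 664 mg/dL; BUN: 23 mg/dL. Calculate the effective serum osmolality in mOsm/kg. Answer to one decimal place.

Effective osmolality excludes urea (freely permeant across cell membranes):
2·Na + glucose/18
= 2·131 + 664/18
= 262 + 36.89
= 298.89 mOsm/kg

298.9 mOsm/kg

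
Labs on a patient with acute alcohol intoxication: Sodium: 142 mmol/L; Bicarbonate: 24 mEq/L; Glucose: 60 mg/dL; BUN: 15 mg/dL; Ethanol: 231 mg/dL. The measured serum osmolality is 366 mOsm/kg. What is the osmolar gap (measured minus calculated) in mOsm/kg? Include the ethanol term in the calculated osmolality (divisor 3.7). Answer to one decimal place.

10.9 mOsm/kg

Calculated osmolality = 2·Na + glucose/18 + BUN/2.8 + ethanol/3.7
= 2·142 + 60/18 + 15/2.8 + 231/3.7
= 284 + 3.33 + 5.36 + 62.43
= 355.12 mOsm/kg ≈ 355.1 mOsm/kg
Osmolar gap = measured − calculated = 366 − 355.1 = 10.9 mOsm/kg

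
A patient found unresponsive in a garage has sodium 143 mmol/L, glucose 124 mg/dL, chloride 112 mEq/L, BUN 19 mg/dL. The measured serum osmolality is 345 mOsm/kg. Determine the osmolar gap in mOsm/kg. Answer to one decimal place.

45.3 mOsm/kg

Calculated osmolality = 2·Na + glucose/18 + BUN/2.8
= 2·143 + 124/18 + 19/2.8
= 286 + 6.89 + 6.79
= 299.68 mOsm/kg ≈ 299.7 mOsm/kg
Osmolar gap = measured − calculated = 345 − 299.7 = 45.3 mOsm/kg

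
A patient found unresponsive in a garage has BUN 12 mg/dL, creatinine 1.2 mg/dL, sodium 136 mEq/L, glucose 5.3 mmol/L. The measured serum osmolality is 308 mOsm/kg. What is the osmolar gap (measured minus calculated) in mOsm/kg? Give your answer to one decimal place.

26.4 mOsm/kg

Calculated osmolality = 2·Na + glucose + BUN/2.8
= 2·136 + 5.3 + 12/2.8
= 272 + 5.30 + 4.29
= 281.59 mOsm/kg ≈ 281.6 mOsm/kg
Osmolar gap = measured − calculated = 308 − 281.6 = 26.4 mOsm/kg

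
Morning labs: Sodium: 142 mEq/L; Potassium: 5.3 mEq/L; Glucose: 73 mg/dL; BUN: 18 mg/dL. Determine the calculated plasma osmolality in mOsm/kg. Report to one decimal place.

294.5 mOsm/kg

Calculated osmolality = 2·Na + glucose/18 + BUN/2.8
= 2·142 + 73/18 + 18/2.8
= 284 + 4.06 + 6.43
= 294.49 mOsm/kg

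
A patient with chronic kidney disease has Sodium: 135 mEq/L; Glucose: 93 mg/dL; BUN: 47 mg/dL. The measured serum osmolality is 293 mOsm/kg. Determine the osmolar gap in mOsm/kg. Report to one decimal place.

Calculated osmolality = 2·Na + glucose/18 + BUN/2.8
= 2·135 + 93/18 + 47/2.8
= 270 + 5.17 + 16.79
= 291.96 mOsm/kg ≈ 292.0 mOsm/kg
Osmolar gap = measured − calculated = 293 − 292.0 = 1.0 mOsm/kg

1.0 mOsm/kg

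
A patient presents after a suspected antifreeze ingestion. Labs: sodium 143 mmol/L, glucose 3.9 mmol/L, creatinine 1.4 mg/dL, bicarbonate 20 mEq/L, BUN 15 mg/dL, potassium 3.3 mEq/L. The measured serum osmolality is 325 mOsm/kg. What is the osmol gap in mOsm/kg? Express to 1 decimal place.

29.7 mOsm/kg

Calculated osmolality = 2·Na + glucose + BUN/2.8
= 2·143 + 3.9 + 15/2.8
= 286 + 3.90 + 5.36
= 295.26 mOsm/kg ≈ 295.3 mOsm/kg
Osmolar gap = measured − calculated = 325 − 295.3 = 29.7 mOsm/kg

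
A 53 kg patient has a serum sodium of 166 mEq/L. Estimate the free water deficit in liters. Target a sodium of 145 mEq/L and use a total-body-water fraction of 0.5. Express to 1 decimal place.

TBW = 0.5 · 53 = 26.5 L
Free water deficit = TBW · (Na/145 − 1)
= 26.5 · (166/145 − 1)
= 26.5 · 0.1448
= 3.84 L

3.8 L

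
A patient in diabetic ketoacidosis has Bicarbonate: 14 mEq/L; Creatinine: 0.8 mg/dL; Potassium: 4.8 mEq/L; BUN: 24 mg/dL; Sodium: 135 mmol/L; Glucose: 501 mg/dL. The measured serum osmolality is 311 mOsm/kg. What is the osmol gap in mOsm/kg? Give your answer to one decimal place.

4.6 mOsm/kg

Calculated osmolality = 2·Na + glucose/18 + BUN/2.8
= 2·135 + 501/18 + 24/2.8
= 270 + 27.83 + 8.57
= 306.4 mOsm/kg ≈ 306.4 mOsm/kg
Osmolar gap = measured − calculated = 311 − 306.4 = 4.6 mOsm/kg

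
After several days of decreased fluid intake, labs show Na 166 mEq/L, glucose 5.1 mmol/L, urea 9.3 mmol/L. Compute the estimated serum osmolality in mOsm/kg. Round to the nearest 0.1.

Calculated osmolality = 2·Na + glucose + urea
= 2·166 + 5.1 + 9.3
= 332 + 5.10 + 9.30
= 346.4 mOsm/kg

346.4 mOsm/kg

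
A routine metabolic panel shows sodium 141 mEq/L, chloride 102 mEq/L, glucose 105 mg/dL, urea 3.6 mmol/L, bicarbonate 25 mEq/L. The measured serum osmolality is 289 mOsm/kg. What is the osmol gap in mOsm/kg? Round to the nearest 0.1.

Calculated osmolality = 2·Na + glucose/18 + urea
= 2·141 + 105/18 + 3.6
= 282 + 5.83 + 3.60
= 291.43 mOsm/kg ≈ 291.4 mOsm/kg
Osmolar gap = measured − calculated = 289 − 291.4 = -2.4 mOsm/kg

-2.4 mOsm/kg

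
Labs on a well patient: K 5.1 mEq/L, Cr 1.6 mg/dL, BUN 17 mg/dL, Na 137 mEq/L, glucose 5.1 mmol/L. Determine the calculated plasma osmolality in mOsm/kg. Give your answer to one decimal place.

Calculated osmolality = 2·Na + glucose + BUN/2.8
= 2·137 + 5.1 + 17/2.8
= 274 + 5.10 + 6.07
= 285.17 mOsm/kg

285.2 mOsm/kg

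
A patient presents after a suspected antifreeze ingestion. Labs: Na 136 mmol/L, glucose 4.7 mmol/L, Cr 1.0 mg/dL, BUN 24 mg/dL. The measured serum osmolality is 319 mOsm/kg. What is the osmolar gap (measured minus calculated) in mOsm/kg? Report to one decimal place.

Calculated osmolality = 2·Na + glucose + BUN/2.8
= 2·136 + 4.7 + 24/2.8
= 272 + 4.70 + 8.57
= 285.27 mOsm/kg ≈ 285.3 mOsm/kg
Osmolar gap = measured − calculated = 319 − 285.3 = 33.7 mOsm/kg

33.7 mOsm/kg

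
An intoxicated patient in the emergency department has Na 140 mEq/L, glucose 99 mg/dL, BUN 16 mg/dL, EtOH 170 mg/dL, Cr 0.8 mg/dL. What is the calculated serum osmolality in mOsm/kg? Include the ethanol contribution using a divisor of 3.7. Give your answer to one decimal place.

337.2 mOsm/kg

Calculated osmolality = 2·Na + glucose/18 + BUN/2.8 + ethanol/3.7
= 2·140 + 99/18 + 16/2.8 + 170/3.7
= 280 + 5.50 + 5.71 + 45.95
= 337.16 mOsm/kg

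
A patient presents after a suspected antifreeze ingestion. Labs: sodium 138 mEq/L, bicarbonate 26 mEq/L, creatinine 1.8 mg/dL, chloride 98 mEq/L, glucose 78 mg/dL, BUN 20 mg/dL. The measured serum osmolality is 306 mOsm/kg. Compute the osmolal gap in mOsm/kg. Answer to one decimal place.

18.5 mOsm/kg

Calculated osmolality = 2·Na + glucose/18 + BUN/2.8
= 2·138 + 78/18 + 20/2.8
= 276 + 4.33 + 7.14
= 287.47 mOsm/kg ≈ 287.5 mOsm/kg
Osmolar gap = measured − calculated = 306 − 287.5 = 18.5 mOsm/kg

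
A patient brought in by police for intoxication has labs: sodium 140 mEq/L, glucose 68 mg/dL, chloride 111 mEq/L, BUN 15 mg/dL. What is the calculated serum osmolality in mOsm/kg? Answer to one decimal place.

Calculated osmolality = 2·Na + glucose/18 + BUN/2.8
= 2·140 + 68/18 + 15/2.8
= 280 + 3.78 + 5.36
= 289.14 mOsm/kg

289.1 mOsm/kg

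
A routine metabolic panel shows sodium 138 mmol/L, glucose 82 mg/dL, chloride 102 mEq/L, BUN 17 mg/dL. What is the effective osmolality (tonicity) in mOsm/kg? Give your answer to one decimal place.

Effective osmolality excludes urea (freely permeant across cell membranes):
2·Na + glucose/18
= 2·138 + 82/18
= 276 + 4.56
= 280.56 mOsm/kg

280.6 mOsm/kg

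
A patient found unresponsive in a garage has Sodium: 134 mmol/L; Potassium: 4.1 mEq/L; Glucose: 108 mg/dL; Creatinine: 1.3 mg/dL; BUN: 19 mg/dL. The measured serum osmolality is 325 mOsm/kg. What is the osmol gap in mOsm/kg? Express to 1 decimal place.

Calculated osmolality = 2·Na + glucose/18 + BUN/2.8
= 2·134 + 108/18 + 19/2.8
= 268 + 6 + 6.79
= 280.79 mOsm/kg ≈ 280.8 mOsm/kg
Osmolar gap = measured − calculated = 325 − 280.8 = 44.2 mOsm/kg

44.2 mOsm/kg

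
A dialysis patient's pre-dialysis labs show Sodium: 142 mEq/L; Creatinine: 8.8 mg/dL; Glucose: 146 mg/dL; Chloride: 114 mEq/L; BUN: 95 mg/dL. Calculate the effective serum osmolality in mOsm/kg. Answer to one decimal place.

292.1 mOsm/kg

Effective osmolality excludes urea (freely permeant across cell membranes):
2·Na + glucose/18
= 2·142 + 146/18
= 284 + 8.11
= 292.11 mOsm/kg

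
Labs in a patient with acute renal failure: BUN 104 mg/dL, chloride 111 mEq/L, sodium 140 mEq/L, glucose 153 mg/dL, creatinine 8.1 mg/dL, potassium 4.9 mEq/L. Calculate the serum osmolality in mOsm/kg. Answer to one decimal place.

Calculated osmolality = 2·Na + glucose/18 + BUN/2.8
= 2·140 + 153/18 + 104/2.8
= 280 + 8.50 + 37.14
= 325.64 mOsm/kg

325.6 mOsm/kg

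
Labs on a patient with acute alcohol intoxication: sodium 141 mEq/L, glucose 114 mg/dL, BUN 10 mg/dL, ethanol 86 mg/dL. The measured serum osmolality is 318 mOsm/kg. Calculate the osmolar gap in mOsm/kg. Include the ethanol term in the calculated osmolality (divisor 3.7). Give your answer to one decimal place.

Calculated osmolality = 2·Na + glucose/18 + BUN/2.8 + ethanol/3.7
= 2·141 + 114/18 + 10/2.8 + 86/3.7
= 282 + 6.33 + 3.57 + 23.24
= 315.14 mOsm/kg ≈ 315.1 mOsm/kg
Osmolar gap = measured − calculated = 318 − 315.1 = 2.9 mOsm/kg

2.9 mOsm/kg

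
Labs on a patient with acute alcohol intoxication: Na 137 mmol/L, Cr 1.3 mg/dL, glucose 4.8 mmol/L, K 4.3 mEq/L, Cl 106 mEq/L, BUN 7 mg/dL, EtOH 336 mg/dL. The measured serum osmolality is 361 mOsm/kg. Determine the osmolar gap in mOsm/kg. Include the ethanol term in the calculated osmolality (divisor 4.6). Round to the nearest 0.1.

6.7 mOsm/kg

Calculated osmolality = 2·Na + glucose + BUN/2.8 + ethanol/4.6
= 2·137 + 4.8 + 7/2.8 + 336/4.6
= 274 + 4.80 + 2.50 + 73.04
= 354.34 mOsm/kg ≈ 354.3 mOsm/kg
Osmolar gap = measured − calculated = 361 − 354.3 = 6.7 mOsm/kg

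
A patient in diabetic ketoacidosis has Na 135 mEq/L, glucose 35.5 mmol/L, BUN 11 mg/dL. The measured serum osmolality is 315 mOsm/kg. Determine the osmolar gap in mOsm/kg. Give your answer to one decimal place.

Calculated osmolality = 2·Na + glucose + BUN/2.8
= 2·135 + 35.5 + 11/2.8
= 270 + 35.50 + 3.93
= 309.43 mOsm/kg ≈ 309.4 mOsm/kg
Osmolar gap = measured − calculated = 315 − 309.4 = 5.6 mOsm/kg

5.6 mOsm/kg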